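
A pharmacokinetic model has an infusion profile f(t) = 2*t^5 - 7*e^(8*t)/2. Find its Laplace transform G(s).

Apply the Laplace transform termwise.
(2)·[L{t^5} = 5!/s^6 = 120/s^6]; (-7/2)·[L{e^(8t)} = 1/(s - 8)].

G(s) = -7/(2*(s - 8)) + 240/s^6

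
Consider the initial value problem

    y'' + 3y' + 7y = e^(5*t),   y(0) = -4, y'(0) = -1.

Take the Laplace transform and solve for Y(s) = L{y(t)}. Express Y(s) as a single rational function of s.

Take the Laplace transform of both sides.
Using L{y''} = s^2 Y - s·y(0) - y'(0) and L{y'} = sY - y(0), with y(0) = -4, y'(0) = -1, the left side becomes (s^2 + 3*s + 7)Y - (-4*s - 13).
The right side is L{e^(5*t)} = 1/(s - 5).
So (s^2 + 3*s + 7)Y = 1/(s - 5) + (-4*s - 13).
Solve for Y(s) and write it as one ratio of polynomials.

Y(s) = (-4*s^2 + 7*s + 66)/(s^3 - 2*s^2 - 8*s - 35)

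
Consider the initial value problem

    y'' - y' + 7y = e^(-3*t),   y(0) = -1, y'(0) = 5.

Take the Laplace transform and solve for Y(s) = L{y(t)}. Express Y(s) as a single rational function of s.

Take the Laplace transform of both sides.
With L{y''} = s^2 Y - s·y(0) - y'(0) and L{y'} = sY - y(0), with y(0) = -1, y'(0) = 5: the LHS transforms to (s^2 - s + 7)Y - (-s + 6).
The right side is L{e^(-3*t)} = 1/(s + 3).
So (s^2 - s + 7)Y = 1/(s + 3) + (-s + 6).
Divide through and combine into a single rational function.

Y(s) = (-s^2 + 3*s + 19)/(s^3 + 2*s^2 + 4*s + 21)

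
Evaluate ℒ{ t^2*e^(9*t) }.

2/(s - 9)^3

L{e^(9t)} = 1/(s - 9).
Then apply L{t^2·g(t)} = (-1)^2 d^2/ds^2[G(s)] with G(s) = 1/(s - 9):
differentiating 2 times and applying the sign gives 2/(s - 9)^3.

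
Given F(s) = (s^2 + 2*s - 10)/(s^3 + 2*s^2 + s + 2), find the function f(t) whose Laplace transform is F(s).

f(t) = -4*sin(t) + 3*cos(t) - 2*exp(-2*t)

Factor the denominator: s^3 + 2*s^2 + s + 2 = (s + 2)*(s^2 + 1).
Partial fraction decomposition gives [-2/(s + 2)] + [3*s/(s^2 + 1)] + [-4/(s^2 + 1)].
Invert each term: -2/(s + 2) ↔ -2e^(-2t); 3·s/(s^2 + 1) ↔ 3cos(t); -4·1/(s^2 + 1) ↔ -4sin(t).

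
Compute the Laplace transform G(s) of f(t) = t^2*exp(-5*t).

G(s) = 2/(s + 5)^3

L{e^(-5t)} = 1/(s + 5).
Then apply L{t^2·g(t)} = (-1)^2 d^2/ds^2[H(s)] with H(s) = 1/(s + 5):
differentiating 2 times and applying the sign gives 2/(s + 5)^3.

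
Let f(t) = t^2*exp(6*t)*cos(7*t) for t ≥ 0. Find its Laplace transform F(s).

F(s) = 2*(s - 6)*(s^2 - 12*s - 111)/(s^2 - 12*s + 85)^3

L{cos(7t)} = s/(s^2 + 49).
Multiplying by e^(6t) shifts s → s - 6, so L{exp(6*t)*cos(7*t)} = (s - 6)/((s - 6)^2 + 49).
Then apply L{t^2·g(t)} = (-1)^2 d^2/ds^2[G(s)] with G(s) = (s - 6)/((s - 6)^2 + 49):
differentiating 2 times and applying the sign gives 2*(s - 6)*(s^2 - 12*s - 111)/(s^2 - 12*s + 85)^3.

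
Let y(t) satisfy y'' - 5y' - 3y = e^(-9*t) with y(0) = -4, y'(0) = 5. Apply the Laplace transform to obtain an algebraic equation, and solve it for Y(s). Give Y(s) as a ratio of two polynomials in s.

Y(s) = (-4*s^2 - 11*s + 226)/(s^3 + 4*s^2 - 48*s - 27)

Transform both sides with L{·}.
With L{y''} = s^2 Y - s·y(0) - y'(0) and L{y'} = sY - y(0), with y(0) = -4, y'(0) = 5: the LHS transforms to (s^2 - 5*s - 3)Y - (-4*s + 25).
The right side is L{e^(-9*t)} = 1/(s + 9).
So (s^2 - 5*s - 3)Y = 1/(s + 9) + (-4*s + 25).
Divide through and combine into a single rational function.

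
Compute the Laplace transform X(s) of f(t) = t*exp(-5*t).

L{e^(-5t)} = 1/(s + 5).
Then apply L{t·g(t)} = -d/ds[G(s)] with G(s) = 1/(s + 5):
differentiating 1 time and applying the sign gives (s + 5)^(-2).

X(s) = (s + 5)^(-2)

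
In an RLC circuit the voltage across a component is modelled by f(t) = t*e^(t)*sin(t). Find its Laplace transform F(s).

F(s) = 2*(s - 1)/(s^2 - 2*s + 2)^2

L{sin(t)} = 1/(s^2 + 1).
Multiplying by e^(t) shifts s → s - 1, so L{e^(t)*sin(t)} = 1/((s - 1)^2 + 1).
Then apply L{t·g(t)} = -d/ds[G(s)] with G(s) = 1/((s - 1)^2 + 1):
differentiating 1 time and applying the sign gives 2*(s - 1)/(s^2 - 2*s + 2)^2.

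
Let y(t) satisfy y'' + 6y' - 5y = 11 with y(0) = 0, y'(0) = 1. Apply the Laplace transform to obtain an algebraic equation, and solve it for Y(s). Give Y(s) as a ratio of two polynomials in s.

Y(s) = (s + 11)/(s^3 + 6*s^2 - 5*s)

Laplace-transform each side.
Using L{y''} = s^2 Y - s·y(0) - y'(0) and L{y'} = sY - y(0), with y(0) = 0, y'(0) = 1, the left side becomes (s^2 + 6*s - 5)Y - (1).
The right side is L{11} = 11/s.
So (s^2 + 6*s - 5)Y = 11/s + (1).
Solve for Y(s) and write it as one ratio of polynomials.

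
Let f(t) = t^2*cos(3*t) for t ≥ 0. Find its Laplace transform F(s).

F(s) = 2*s*(s^2 - 27)/(s^2 + 9)^3

L{cos(3t)} = s/(s^2 + 9).
Then apply L{t^2·g(t)} = (-1)^2 d^2/ds^2[G(s)] with G(s) = s/(s^2 + 9):
differentiating 2 times and applying the sign gives 2*s*(s^2 - 27)/(s^2 + 9)^3.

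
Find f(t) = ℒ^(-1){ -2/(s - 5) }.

f(t) = -2*exp(5*t)

Since L{e^(5t)} = 1/(s - 5), the inverse is exp(5*t), scaled by -2.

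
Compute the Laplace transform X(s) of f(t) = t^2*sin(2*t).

X(s) = 4*(3*s^2 - 4)/(s^2 + 4)^3

L{sin(2t)} = 2/(s^2 + 4).
Then apply L{t^2·g(t)} = (-1)^2 d^2/ds^2[G(s)] with G(s) = 2/(s^2 + 4):
differentiating 2 times and applying the sign gives 4*(3*s^2 - 4)/(s^2 + 4)^3.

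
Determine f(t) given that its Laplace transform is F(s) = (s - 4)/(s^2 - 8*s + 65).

f(t) = exp(4*t)*cos(7*t)

Rewrite the denominator: s^2 - 8*s + 65 = (s - 4)^2 + 49.
The form in (s - 4) signals a first-shifting-theorem factor e^(4t).
Since L{cos(7t)} = s/(s^2 + 49), the inverse is exp(4*t)*cos(7*t).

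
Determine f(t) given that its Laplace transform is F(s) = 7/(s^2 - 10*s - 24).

Rewrite the denominator: s^2 - 10*s - 24 = (s - 5)^2 - 49.
The form in (s - 5) signals a first-shifting-theorem factor e^(5t).
Since L{sinh(7t)} = 7/(s^2 - 49), the inverse is exp(5*t)*sinh(7*t).

f(t) = exp(5*t)*sinh(7*t)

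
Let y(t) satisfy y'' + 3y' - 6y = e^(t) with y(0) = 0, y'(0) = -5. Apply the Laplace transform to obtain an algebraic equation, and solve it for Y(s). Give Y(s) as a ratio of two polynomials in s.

Y(s) = (-5*s + 6)/(s^3 + 2*s^2 - 9*s + 6)

Laplace-transform each side.
With L{y''} = s^2 Y - s·y(0) - y'(0) and L{y'} = sY - y(0), with y(0) = 0, y'(0) = -5: the LHS transforms to (s^2 + 3*s - 6)Y - (-5).
The right side is L{e^(t)} = 1/(s - 1).
So (s^2 + 3*s - 6)Y = 1/(s - 1) + (-5).
Solve for Y(s) and write it as one ratio of polynomials.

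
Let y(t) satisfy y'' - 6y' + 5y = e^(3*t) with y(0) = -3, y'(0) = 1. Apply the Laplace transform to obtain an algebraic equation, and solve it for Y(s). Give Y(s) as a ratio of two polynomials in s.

Y(s) = (-3*s^2 + 28*s - 56)/(s^3 - 9*s^2 + 23*s - 15)

Laplace-transform each side.
With L{y''} = s^2 Y - s·y(0) - y'(0) and L{y'} = sY - y(0), with y(0) = -3, y'(0) = 1: the LHS transforms to (s^2 - 6*s + 5)Y - (-3*s + 19).
The right side is L{e^(3*t)} = 1/(s - 3).
So (s^2 - 6*s + 5)Y = 1/(s - 3) + (-3*s + 19).
Isolate Y and clear denominators.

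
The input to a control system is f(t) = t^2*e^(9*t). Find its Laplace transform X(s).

L{e^(9t)} = 1/(s - 9).
Then apply L{t^2·g(t)} = (-1)^2 d^2/ds^2[G(s)] with G(s) = 1/(s - 9):
differentiating 2 times and applying the sign gives 2/(s - 9)^3.

X(s) = 2/(s - 9)^3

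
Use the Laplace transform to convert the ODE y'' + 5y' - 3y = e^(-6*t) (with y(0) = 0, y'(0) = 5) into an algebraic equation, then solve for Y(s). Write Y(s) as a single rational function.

Take the Laplace transform of both sides.
Using L{y''} = s^2 Y - s·y(0) - y'(0) and L{y'} = sY - y(0), with y(0) = 0, y'(0) = 5, the left side becomes (s^2 + 5*s - 3)Y - (5).
The right side is L{e^(-6*t)} = 1/(s + 6).
So (s^2 + 5*s - 3)Y = 1/(s + 6) + (5).
Divide through and combine into a single rational function.

Y(s) = (5*s + 31)/(s^3 + 11*s^2 + 27*s - 18)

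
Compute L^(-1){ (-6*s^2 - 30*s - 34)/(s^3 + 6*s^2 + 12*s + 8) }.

t^2*exp(-2*t) - 6*t*exp(-2*t) - 6*exp(-2*t)

Factor the denominator: s^3 + 6*s^2 + 12*s + 8 = (s + 2)^3.
Partial fraction decomposition gives [-6/(s + 2)] + [-6/(s + 2)^2] + [2/(s + 2)^3].
Invert each term: -6/(s + 2) ↔ -6e^(-2t); -6/(s + 2)^2 ↔ -6t·e^(-2t); 2/(s + 2)^3 ↔ (1)t^2·e^(-2t).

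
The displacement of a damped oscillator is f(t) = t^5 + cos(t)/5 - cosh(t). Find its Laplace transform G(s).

G(s) = s/(5*(s^2 + 1)) - s/(s^2 - 1) + 120/s^6

Apply the Laplace transform termwise.
L{t^5} = 5!/s^6 = 120/s^6; (-1)·[L{cosh(t)} = s/(s^2 - 1)]; (1/5)·[L{cos(t)} = s/(s^2 + 1)].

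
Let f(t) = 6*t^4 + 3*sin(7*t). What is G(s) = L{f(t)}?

G(s) = 21/(s^2 + 49) + 144/s^5

Apply the Laplace transform termwise.
(3)·[L{sin(7t)} = 7/(s^2 + 49)]; (6)·[L{t^4} = 4!/s^5 = 24/s^5].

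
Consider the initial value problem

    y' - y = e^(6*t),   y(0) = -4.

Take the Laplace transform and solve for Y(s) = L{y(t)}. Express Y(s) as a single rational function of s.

Y(s) = (-4*s + 25)/(s^2 - 7*s + 6)

Transform both sides with L{·}.
Using L{y'} = sY - y(0) = sY - (-4), the left side becomes (s - 1)Y - (-4).
The right side is L{e^(6*t)} = 1/(s - 6).
So (s - 1)Y = 1/(s - 6) + (-4).
Divide through and combine into a single rational function.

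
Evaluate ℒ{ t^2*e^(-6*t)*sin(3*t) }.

L{sin(3t)} = 3/(s^2 + 9).
Multiplying by e^(-6t) shifts s → s + 6, so L{e^(-6*t)*sin(3*t)} = 3/((s + 6)^2 + 9).
Then apply L{t^2·g(t)} = (-1)^2 d^2/ds^2[G(s)] with G(s) = 3/((s + 6)^2 + 9):
differentiating 2 times and applying the sign gives 18*(s^2 + 12*s + 33)/(s^2 + 12*s + 45)^3.

18*(s^2 + 12*s + 33)/(s^2 + 12*s + 45)^3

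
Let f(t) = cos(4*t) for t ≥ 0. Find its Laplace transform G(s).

L{cos(4t)} = s/(s^2 + 16).

G(s) = s/(s^2 + 16)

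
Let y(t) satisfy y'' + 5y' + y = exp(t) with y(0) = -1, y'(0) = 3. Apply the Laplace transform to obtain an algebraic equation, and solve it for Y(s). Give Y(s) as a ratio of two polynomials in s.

Y(s) = (-s^2 - s + 3)/(s^3 + 4*s^2 - 4*s - 1)

Transform both sides with L{·}.
With L{y''} = s^2 Y - s·y(0) - y'(0) and L{y'} = sY - y(0), with y(0) = -1, y'(0) = 3: the LHS transforms to (s^2 + 5*s + 1)Y - (-s - 2).
The right side is L{exp(t)} = 1/(s - 1).
So (s^2 + 5*s + 1)Y = 1/(s - 1) + (-s - 2).
Isolate Y and clear denominators.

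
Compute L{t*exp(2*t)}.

(s - 2)^(-2)

L{e^(2t)} = 1/(s - 2).
Then apply L{t·g(t)} = -d/ds[H(s)] with H(s) = 1/(s - 2):
differentiating 1 time and applying the sign gives (s - 2)^(-2).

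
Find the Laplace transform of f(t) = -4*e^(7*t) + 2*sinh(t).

By linearity of the Laplace transform, transform each term separately.
(2)·[L{sinh(t)} = 1/(s^2 - 1)]; (-4)·[L{e^(7t)} = 1/(s - 7)].

2/(s^2 - 1) - 4/(s - 7)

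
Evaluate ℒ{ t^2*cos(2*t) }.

2*s*(s^2 - 12)/(s^2 + 4)^3

L{cos(2t)} = s/(s^2 + 4).
Then apply L{t^2·g(t)} = (-1)^2 d^2/ds^2[G(s)] with G(s) = s/(s^2 + 4):
differentiating 2 times and applying the sign gives 2*s*(s^2 - 12)/(s^2 + 4)^3.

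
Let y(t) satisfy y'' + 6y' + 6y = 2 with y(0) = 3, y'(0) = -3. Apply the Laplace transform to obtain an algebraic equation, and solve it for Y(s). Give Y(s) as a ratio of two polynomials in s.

Y(s) = (3*s^2 + 15*s + 2)/(s^3 + 6*s^2 + 6*s)

Laplace-transform each side.
Using L{y''} = s^2 Y - s·y(0) - y'(0) and L{y'} = sY - y(0), with y(0) = 3, y'(0) = -3, the left side becomes (s^2 + 6*s + 6)Y - (3*s + 15).
The right side is L{2} = 2/s.
So (s^2 + 6*s + 6)Y = 2/s + (3*s + 15).
Solve for Y(s) and write it as one ratio of polynomials.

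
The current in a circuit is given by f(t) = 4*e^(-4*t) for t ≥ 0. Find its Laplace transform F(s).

L{4} = 4/s.
By the first shifting theorem, multiplying by e^(-4t) replaces s with s + 4.

F(s) = 4/(s + 4)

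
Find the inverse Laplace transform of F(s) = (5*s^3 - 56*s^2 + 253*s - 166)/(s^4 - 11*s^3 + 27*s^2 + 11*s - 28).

Factor the denominator: s^4 - 11*s^3 + 27*s^2 + 11*s - 28 = (s - 7)*(s - 4)*(s - 1)*(s + 1).
Partial fraction decomposition gives [-6/(s - 4)] + [6/(s + 1)] + [4/(s - 7)] + [1/(s - 1)].
Invert each term: -6/(s - 4) ↔ -6e^(4t); 6/(s + 1) ↔ 6e^(-t); 4/(s - 7) ↔ 4e^(7t); 1/(s - 1) ↔ e^(t).

4*exp(7*t) - 6*exp(4*t) + exp(t) + 6*exp(-t)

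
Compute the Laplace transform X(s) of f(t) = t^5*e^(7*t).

X(s) = 120/(s - 7)^6

L{t^5} = 5!/s^6 = 120/s^6.
By the first shifting theorem, multiplying by e^(7t) replaces s with s - 7.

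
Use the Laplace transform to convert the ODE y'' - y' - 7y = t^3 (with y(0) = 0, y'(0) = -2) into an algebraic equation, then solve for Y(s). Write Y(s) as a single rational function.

Take the Laplace transform of both sides.
Using L{y''} = s^2 Y - s·y(0) - y'(0) and L{y'} = sY - y(0), with y(0) = 0, y'(0) = -2, the left side becomes (s^2 - s - 7)Y - (-2).
The right side is L{t^3} = 6/s^4.
So (s^2 - s - 7)Y = 6/s^4 + (-2).
Isolate Y and clear denominators.

Y(s) = (-2*s^4 + 6)/(s^6 - s^5 - 7*s^4)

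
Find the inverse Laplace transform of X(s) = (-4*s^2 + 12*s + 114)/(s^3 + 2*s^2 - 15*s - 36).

Factor the denominator: s^3 + 2*s^2 - 15*s - 36 = (s - 4)*(s + 3)^2.
Partial fraction decomposition gives [-6/(s + 3)] + [-6/(s + 3)^2] + [2/(s - 4)].
Invert each term: -6/(s + 3) ↔ -6e^(-3t); -6/(s + 3)^2 ↔ -6t·e^(-3t); 2/(s - 4) ↔ 2e^(4t).

-6*t*exp(-3*t) + 2*exp(4*t) - 6*exp(-3*t)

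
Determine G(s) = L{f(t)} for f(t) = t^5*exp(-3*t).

L{t^5} = 5!/s^6 = 120/s^6.
By the first shifting theorem, multiplying by e^(-3t) replaces s with s + 3.

G(s) = 120/(s + 3)^6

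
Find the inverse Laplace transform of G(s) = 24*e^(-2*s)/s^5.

Heaviside(t - 2)*((t - 2)^4)

The factor e^(-2s) signals a time shift by c = 2 (second shifting theorem).
L{t^4} = 4!/s^5 = 24/s^5, so L^-1{24/s^5} = t^4.
Hence the inverse is u(t - 2) times that function evaluated at t - 2.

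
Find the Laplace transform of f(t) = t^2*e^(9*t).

2/(s - 9)^3

L{e^(9t)} = 1/(s - 9).
Then apply L{t^2·g(t)} = (-1)^2 d^2/ds^2[G(s)] with G(s) = 1/(s - 9):
differentiating 2 times and applying the sign gives 2/(s - 9)^3.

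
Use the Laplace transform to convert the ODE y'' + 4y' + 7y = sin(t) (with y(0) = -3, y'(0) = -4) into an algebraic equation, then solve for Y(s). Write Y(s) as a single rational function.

Apply the Laplace transform to the equation.
The derivative rules (L{y''} = s^2 Y - s·y(0) - y'(0) and L{y'} = sY - y(0), with y(0) = -3, y'(0) = -4) turn the left side into (s^2 + 4*s + 7)Y - (-3*s - 16).
The right side is L{sin(t)} = 1/(s^2 + 1).
So (s^2 + 4*s + 7)Y = 1/(s^2 + 1) + (-3*s - 16).
Isolate Y and clear denominators.

Y(s) = (-3*s^3 - 16*s^2 - 3*s - 15)/(s^4 + 4*s^3 + 8*s^2 + 4*s + 7)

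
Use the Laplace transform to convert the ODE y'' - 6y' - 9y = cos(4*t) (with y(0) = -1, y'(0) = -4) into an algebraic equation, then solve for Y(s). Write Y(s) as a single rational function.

Apply the Laplace transform to the equation.
With L{y''} = s^2 Y - s·y(0) - y'(0) and L{y'} = sY - y(0), with y(0) = -1, y'(0) = -4: the LHS transforms to (s^2 - 6*s - 9)Y - (-s + 2).
The right side is L{cos(4*t)} = s/(s^2 + 16).
So (s^2 - 6*s - 9)Y = s/(s^2 + 16) + (-s + 2).
Divide through and combine into a single rational function.

Y(s) = (-s^3 + 2*s^2 - 15*s + 32)/(s^4 - 6*s^3 + 7*s^2 - 96*s - 144)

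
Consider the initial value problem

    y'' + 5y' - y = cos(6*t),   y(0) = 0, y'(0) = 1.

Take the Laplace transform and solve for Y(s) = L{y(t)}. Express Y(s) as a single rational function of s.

Y(s) = (s^2 + s + 36)/(s^4 + 5*s^3 + 35*s^2 + 180*s - 36)

Take the Laplace transform of both sides.
With L{y''} = s^2 Y - s·y(0) - y'(0) and L{y'} = sY - y(0), with y(0) = 0, y'(0) = 1: the LHS transforms to (s^2 + 5*s - 1)Y - (1).
The right side is L{cos(6*t)} = s/(s^2 + 36).
So (s^2 + 5*s - 1)Y = s/(s^2 + 36) + (1).
Isolate Y and clear denominators.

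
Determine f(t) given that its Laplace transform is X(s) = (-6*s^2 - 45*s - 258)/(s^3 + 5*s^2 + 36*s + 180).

f(t) = -5*sin(6*t) - 3*cos(6*t) - 3*exp(-5*t)

Factor the denominator: s^3 + 5*s^2 + 36*s + 180 = (s + 5)*(s^2 + 36).
Partial fraction decomposition gives [-3/(s + 5)] + [-3*s/(s^2 + 36)] + [-30/(s^2 + 36)].
Invert each term: -3/(s + 5) ↔ -3e^(-5t); -3·s/(s^2 + 36) ↔ -3cos(6t); -5·6/(s^2 + 36) ↔ -5sin(6t).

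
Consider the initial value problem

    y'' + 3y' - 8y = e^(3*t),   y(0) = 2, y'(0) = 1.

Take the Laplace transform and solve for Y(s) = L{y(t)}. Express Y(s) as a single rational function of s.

Apply the Laplace transform to the equation.
The derivative rules (L{y''} = s^2 Y - s·y(0) - y'(0) and L{y'} = sY - y(0), with y(0) = 2, y'(0) = 1) turn the left side into (s^2 + 3*s - 8)Y - (2*s + 7).
The right side is L{e^(3*t)} = 1/(s - 3).
So (s^2 + 3*s - 8)Y = 1/(s - 3) + (2*s + 7).
Divide through and combine into a single rational function.

Y(s) = (2*s^2 + s - 20)/(s^3 - 17*s + 24)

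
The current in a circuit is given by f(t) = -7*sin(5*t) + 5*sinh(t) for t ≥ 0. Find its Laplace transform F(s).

F(s) = -35/(s^2 + 25) + 5/(s^2 - 1)

The transform is linear, so treat each term independently.
(5)·[L{sinh(t)} = 1/(s^2 - 1)]; (-7)·[L{sin(5t)} = 5/(s^2 + 25)].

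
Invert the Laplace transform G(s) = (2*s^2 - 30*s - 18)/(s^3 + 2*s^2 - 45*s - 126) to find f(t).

Factor the denominator: s^3 + 2*s^2 - 45*s - 126 = (s - 7)*(s + 3)*(s + 6).
Partial fraction decomposition gives [6/(s + 6)] + [-1/(s - 7)] + [-3/(s + 3)].
Invert each term: 6/(s + 6) ↔ 6e^(-6t); -1/(s - 7) ↔ -e^(7t); -3/(s + 3) ↔ -3e^(-3t).

f(t) = -exp(7*t) - 3*exp(-3*t) + 6*exp(-6*t)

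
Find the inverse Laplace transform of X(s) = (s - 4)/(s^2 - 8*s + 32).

exp(4*t)*cos(4*t)

Rewrite the denominator: s^2 - 8*s + 32 = (s - 4)^2 + 16.
The form in (s - 4) signals a first-shifting-theorem factor e^(4t).
Since L{cos(4t)} = s/(s^2 + 16), the inverse is e^(4*t)*cos(4*t).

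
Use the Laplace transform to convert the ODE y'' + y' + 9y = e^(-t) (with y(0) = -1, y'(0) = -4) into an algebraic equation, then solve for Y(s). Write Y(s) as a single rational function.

Y(s) = (-s^2 - 6*s - 4)/(s^3 + 2*s^2 + 10*s + 9)

Take the Laplace transform of both sides.
Using L{y''} = s^2 Y - s·y(0) - y'(0) and L{y'} = sY - y(0), with y(0) = -1, y'(0) = -4, the left side becomes (s^2 + s + 9)Y - (-s - 5).
The right side is L{e^(-t)} = 1/(s + 1).
So (s^2 + s + 9)Y = 1/(s + 1) + (-s - 5).
Solve for Y(s) and write it as one ratio of polynomials.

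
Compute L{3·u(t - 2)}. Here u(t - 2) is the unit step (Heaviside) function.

By the second shifting theorem, L{u(t - c)·g(t - c)} = e^(-cs)·H(s) with c = 2 and H(s) = L{g(t)}.
L{3} = 3/s.

3*exp(-2*s)/s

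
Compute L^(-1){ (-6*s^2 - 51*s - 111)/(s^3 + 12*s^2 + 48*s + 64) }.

-3*t^2*exp(-4*t)/2 - 3*t*exp(-4*t) - 6*exp(-4*t)

Factor the denominator: s^3 + 12*s^2 + 48*s + 64 = (s + 4)^3.
Partial fraction decomposition gives [-6/(s + 4)] + [-3/(s + 4)^2] + [-3/(s + 4)^3].
Invert each term: -6/(s + 4) ↔ -6e^(-4t); -3/(s + 4)^2 ↔ -3t·e^(-4t); -3/(s + 4)^3 ↔ (-3/2)t^2·e^(-4t).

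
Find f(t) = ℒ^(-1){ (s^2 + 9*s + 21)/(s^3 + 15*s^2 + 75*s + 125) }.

Factor the denominator: s^3 + 15*s^2 + 75*s + 125 = (s + 5)^3.
Partial fraction decomposition gives [1/(s + 5)] + [-1/(s + 5)^2] + [(s + 5)^(-3)].
Invert each term: 1/(s + 5) ↔ e^(-5t); -1/(s + 5)^2 ↔ -t·e^(-5t); 1/(s + 5)^3 ↔ (1/2)t^2·e^(-5t).

f(t) = t^2*exp(-5*t)/2 - t*exp(-5*t) + exp(-5*t)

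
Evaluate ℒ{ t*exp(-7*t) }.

L{e^(-7t)} = 1/(s + 7).
Then apply L{t·g(t)} = -d/ds[G(s)] with G(s) = 1/(s + 7):
differentiating 1 time and applying the sign gives (s + 7)^(-2).

(s + 7)^(-2)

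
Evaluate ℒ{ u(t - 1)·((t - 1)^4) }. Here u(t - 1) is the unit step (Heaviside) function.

24*exp(-s)/s^5

By the second shifting theorem, L{u(t - c)·g(t - c)} = e^(-cs)·G(s) with c = 1 and G(s) = L{g(t)}.
L{t^4} = 4!/s^5 = 24/s^5.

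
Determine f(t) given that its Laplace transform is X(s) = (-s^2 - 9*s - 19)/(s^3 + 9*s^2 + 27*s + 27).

f(t) = -t^2*exp(-3*t)/2 - 3*t*exp(-3*t) - exp(-3*t)

Factor the denominator: s^3 + 9*s^2 + 27*s + 27 = (s + 3)^3.
Partial fraction decomposition gives [-1/(s + 3)] + [-3/(s + 3)^2] + [-1/(s + 3)^3].
Invert each term: -1/(s + 3) ↔ -e^(-3t); -3/(s + 3)^2 ↔ -3t·e^(-3t); -1/(s + 3)^3 ↔ (-1/2)t^2·e^(-3t).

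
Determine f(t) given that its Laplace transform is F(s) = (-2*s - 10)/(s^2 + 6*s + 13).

f(t) = -2*exp(-3*t)*sin(2*t) - 2*exp(-3*t)*cos(2*t)

Complete the square in the denominator: s^2 + 6*s + 13 = (s + 3)^2 + 2^2.
Split the numerator to match: -2*s - 10 = -2·(s + 3) - 2·2.
Invert each term: -2·(s + 3)/((s + 3)^2 + 4) ↔ -2e^(-3t)cos(2t); -2·2/((s + 3)^2 + 4) ↔ -2e^(-3t)sin(2t).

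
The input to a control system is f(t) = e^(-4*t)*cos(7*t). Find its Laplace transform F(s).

F(s) = (s + 4)/((s + 4)^2 + 49)

L{cos(7t)} = s/(s^2 + 49).
By the first shifting theorem, multiplying by e^(-4t) replaces s with s + 4.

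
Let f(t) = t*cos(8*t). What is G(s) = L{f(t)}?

G(s) = (s - 8)*(s + 8)/(s^2 + 64)^2

L{cos(8t)} = s/(s^2 + 64).
Then apply L{t·g(t)} = -d/ds[H(s)] with H(s) = s/(s^2 + 64):
differentiating 1 time and applying the sign gives (s - 8)*(s + 8)/(s^2 + 64)^2.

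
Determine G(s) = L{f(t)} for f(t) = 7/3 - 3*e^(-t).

The transform is linear, so treat each term independently.
L{7/3} = (7/3)/s; (-3)·[L{e^(-t)} = 1/(s + 1)].

G(s) = -3/(s + 1) + 7/(3*s)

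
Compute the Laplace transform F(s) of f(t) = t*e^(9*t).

L{e^(9t)} = 1/(s - 9).
Then apply L{t·g(t)} = -d/ds[G(s)] with G(s) = 1/(s - 9):
differentiating 1 time and applying the sign gives (s - 9)^(-2).

F(s) = (s - 9)^(-2)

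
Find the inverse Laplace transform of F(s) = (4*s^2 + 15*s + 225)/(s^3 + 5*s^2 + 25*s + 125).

Factor the denominator: s^3 + 5*s^2 + 25*s + 125 = (s + 5)*(s^2 + 25).
Partial fraction decomposition gives [5/(s + 5)] + [-s/(s^2 + 25)] + [20/(s^2 + 25)].
Invert each term: 5/(s + 5) ↔ 5e^(-5t); -1·s/(s^2 + 25) ↔ -cos(5t); 4·5/(s^2 + 25) ↔ 4sin(5t).

4*sin(5*t) - cos(5*t) + 5*exp(-5*t)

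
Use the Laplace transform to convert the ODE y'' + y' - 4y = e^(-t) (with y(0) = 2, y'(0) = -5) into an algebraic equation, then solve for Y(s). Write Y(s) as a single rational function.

Y(s) = (2*s^2 - s - 2)/(s^3 + 2*s^2 - 3*s - 4)

Take the Laplace transform of both sides.
The derivative rules (L{y''} = s^2 Y - s·y(0) - y'(0) and L{y'} = sY - y(0), with y(0) = 2, y'(0) = -5) turn the left side into (s^2 + s - 4)Y - (2*s - 3).
The right side is L{e^(-t)} = 1/(s + 1).
So (s^2 + s - 4)Y = 1/(s + 1) + (2*s - 3).
Divide through and combine into a single rational function.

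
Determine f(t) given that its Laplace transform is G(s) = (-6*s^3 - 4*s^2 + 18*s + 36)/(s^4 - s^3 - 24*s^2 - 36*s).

Factor the denominator: s^4 - s^3 - 24*s^2 - 36*s = s*(s - 6)*(s + 2)*(s + 3).
Partial fraction decomposition gives [-4/(s + 3)] + [2/(s + 2)] + [-3/(s - 6)] + [-1/s].
Invert each term: -4/(s + 3) ↔ -4e^(-3t); 2/(s + 2) ↔ 2e^(-2t); -3/(s - 6) ↔ -3e^(6t); -1/(s - 0) ↔ -e^(0t).

f(t) = -3*exp(6*t) - 1 + 2*exp(-2*t) - 4*exp(-3*t)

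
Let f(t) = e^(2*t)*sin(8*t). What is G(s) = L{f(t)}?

L{sin(8t)} = 8/(s^2 + 64).
By the first shifting theorem, multiplying by e^(2t) replaces s with s - 2.

G(s) = 8/((s - 2)^2 + 64)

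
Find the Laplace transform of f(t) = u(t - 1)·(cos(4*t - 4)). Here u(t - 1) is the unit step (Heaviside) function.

By the second shifting theorem, L{u(t - c)·g(t - c)} = e^(-cs)·G(s) with c = 1 and G(s) = L{g(t)}.
L{cos(4t)} = s/(s^2 + 16).

s*exp(-s)/(s^2 + 16)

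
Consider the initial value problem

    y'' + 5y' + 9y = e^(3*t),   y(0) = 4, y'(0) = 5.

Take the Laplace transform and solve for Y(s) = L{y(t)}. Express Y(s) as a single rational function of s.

Y(s) = (4*s^2 + 13*s - 74)/(s^3 + 2*s^2 - 6*s - 27)

Laplace-transform each side.
The derivative rules (L{y''} = s^2 Y - s·y(0) - y'(0) and L{y'} = sY - y(0), with y(0) = 4, y'(0) = 5) turn the left side into (s^2 + 5*s + 9)Y - (4*s + 25).
The right side is L{e^(3*t)} = 1/(s - 3).
So (s^2 + 5*s + 9)Y = 1/(s - 3) + (4*s + 25).
Solve for Y(s) and write it as one ratio of polynomials.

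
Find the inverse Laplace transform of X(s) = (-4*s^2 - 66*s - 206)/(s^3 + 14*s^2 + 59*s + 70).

Factor the denominator: s^3 + 14*s^2 + 59*s + 70 = (s + 2)*(s + 5)*(s + 7).
Partial fraction decomposition gives [6/(s + 7)] + [-4/(s + 5)] + [-6/(s + 2)].
Invert each term: 6/(s + 7) ↔ 6e^(-7t); -4/(s + 5) ↔ -4e^(-5t); -6/(s + 2) ↔ -6e^(-2t).

-6*exp(-2*t) - 4*exp(-5*t) + 6*exp(-7*t)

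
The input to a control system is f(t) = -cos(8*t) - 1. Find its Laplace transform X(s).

X(s) = -s/(s^2 + 64) - 1/s

Apply the Laplace transform termwise.
(-1)·[L{cos(8t)} = s/(s^2 + 64)]; L{-1} = -1/s.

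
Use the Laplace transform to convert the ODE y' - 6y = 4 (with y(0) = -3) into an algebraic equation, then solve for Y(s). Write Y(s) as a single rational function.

Y(s) = (-3*s + 4)/(s^2 - 6*s)

Take the Laplace transform of both sides.
Using L{y'} = sY - y(0) = sY - (-3), the left side becomes (s - 6)Y - (-3).
The right side is L{4} = 4/s.
So (s - 6)Y = 4/s + (-3).
Solve for Y(s) and write it as one ratio of polynomials.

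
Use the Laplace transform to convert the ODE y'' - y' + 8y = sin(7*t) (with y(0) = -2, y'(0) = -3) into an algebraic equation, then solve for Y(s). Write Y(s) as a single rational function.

Y(s) = (-2*s^3 - s^2 - 98*s - 42)/(s^4 - s^3 + 57*s^2 - 49*s + 392)

Take the Laplace transform of both sides.
The derivative rules (L{y''} = s^2 Y - s·y(0) - y'(0) and L{y'} = sY - y(0), with y(0) = -2, y'(0) = -3) turn the left side into (s^2 - s + 8)Y - (-2*s - 1).
The right side is L{sin(7*t)} = 7/(s^2 + 49).
So (s^2 - s + 8)Y = 7/(s^2 + 49) + (-2*s - 1).
Solve for Y(s) and write it as one ratio of polynomials.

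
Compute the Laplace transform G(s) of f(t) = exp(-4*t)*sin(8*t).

L{sin(8t)} = 8/(s^2 + 64).
By the first shifting theorem, multiplying by e^(-4t) replaces s with s + 4.

G(s) = 8/((s + 4)^2 + 64)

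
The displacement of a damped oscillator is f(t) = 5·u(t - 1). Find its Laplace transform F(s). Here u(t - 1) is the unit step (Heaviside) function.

F(s) = 5*exp(-s)/s

By the second shifting theorem, L{u(t - c)·g(t - c)} = e^(-cs)·G(s) with c = 1 and G(s) = L{g(t)}.
L{5} = 5/s.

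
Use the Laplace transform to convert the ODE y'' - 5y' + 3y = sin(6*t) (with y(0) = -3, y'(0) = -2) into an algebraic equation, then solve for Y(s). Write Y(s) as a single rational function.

Laplace-transform each side.
With L{y''} = s^2 Y - s·y(0) - y'(0) and L{y'} = sY - y(0), with y(0) = -3, y'(0) = -2: the LHS transforms to (s^2 - 5*s + 3)Y - (-3*s + 13).
The right side is L{sin(6*t)} = 6/(s^2 + 36).
So (s^2 - 5*s + 3)Y = 6/(s^2 + 36) + (-3*s + 13).
Solve for Y(s) and write it as one ratio of polynomials.

Y(s) = (-3*s^3 + 13*s^2 - 108*s + 474)/(s^4 - 5*s^3 + 39*s^2 - 180*s + 108)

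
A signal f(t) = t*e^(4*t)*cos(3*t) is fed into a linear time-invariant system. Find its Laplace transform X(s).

L{cos(3t)} = s/(s^2 + 9).
Multiplying by e^(4t) shifts s → s - 4, so L{e^(4*t)*cos(3*t)} = (s - 4)/((s - 4)^2 + 9).
Then apply L{t·g(t)} = -d/ds[G(s)] with G(s) = (s - 4)/((s - 4)^2 + 9):
differentiating 1 time and applying the sign gives (s - 7)*(s - 1)/(s^2 - 8*s + 25)^2.

X(s) = (s - 7)*(s - 1)/(s^2 - 8*s + 25)^2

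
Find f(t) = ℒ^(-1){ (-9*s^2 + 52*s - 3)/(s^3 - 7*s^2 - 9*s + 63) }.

f(t) = -2*exp(7*t) - 3*exp(3*t) - 4*exp(-3*t)

Factor the denominator: s^3 - 7*s^2 - 9*s + 63 = (s - 7)*(s - 3)*(s + 3).
Partial fraction decomposition gives [-3/(s - 3)] + [-2/(s - 7)] + [-4/(s + 3)].
Invert each term: -3/(s - 3) ↔ -3e^(3t); -2/(s - 7) ↔ -2e^(7t); -4/(s + 3) ↔ -4e^(-3t).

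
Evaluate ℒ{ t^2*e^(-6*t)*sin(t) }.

2*(3*s^2 + 36*s + 107)/(s^2 + 12*s + 37)^3

L{sin(t)} = 1/(s^2 + 1).
Multiplying by e^(-6t) shifts s → s + 6, so L{e^(-6*t)*sin(t)} = 1/((s + 6)^2 + 1).
Then apply L{t^2·g(t)} = (-1)^2 d^2/ds^2[G(s)] with G(s) = 1/((s + 6)^2 + 1):
differentiating 2 times and applying the sign gives 2*(3*s^2 + 36*s + 107)/(s^2 + 12*s + 37)^3.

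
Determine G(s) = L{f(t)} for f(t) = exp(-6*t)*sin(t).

G(s) = 1/((s + 6)^2 + 1)

L{sin(t)} = 1/(s^2 + 1).
By the first shifting theorem, multiplying by e^(-6t) replaces s with s + 6.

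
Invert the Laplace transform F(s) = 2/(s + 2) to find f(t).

Since L{e^(-2t)} = 1/(s + 2), the inverse is e^(-2*t), scaled by 2.

f(t) = 2*exp(-2*t)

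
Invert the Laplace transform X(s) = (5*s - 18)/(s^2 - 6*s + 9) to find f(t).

f(t) = -3*t*exp(3*t) + 5*exp(3*t)

Factor the denominator: s^2 - 6*s + 9 = (s - 3)^2.
Partial fraction decomposition gives [5/(s - 3)] + [-3/(s - 3)^2].
Invert each term: 5/(s - 3) ↔ 5e^(3t); -3/(s - 3)^2 ↔ -3t·e^(3t).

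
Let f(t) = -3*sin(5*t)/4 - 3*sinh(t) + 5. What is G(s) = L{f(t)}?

Apply the Laplace transform termwise.
L{5} = 5/s; (-3)·[L{sinh(t)} = 1/(s^2 - 1)]; (-3/4)·[L{sin(5t)} = 5/(s^2 + 25)].

G(s) = -15/(4*(s^2 + 25)) - 3/(s^2 - 1) + 5/s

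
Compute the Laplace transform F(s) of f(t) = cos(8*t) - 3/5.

F(s) = s/(s^2 + 64) - 3/(5*s)

Apply the Laplace transform termwise.
L{cos(8t)} = s/(s^2 + 64); L{-3/5} = (-3/5)/s.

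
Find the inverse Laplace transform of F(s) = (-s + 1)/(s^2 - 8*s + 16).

Factor the denominator: s^2 - 8*s + 16 = (s - 4)^2.
Partial fraction decomposition gives [-1/(s - 4)] + [-3/(s - 4)^2].
Invert each term: -1/(s - 4) ↔ -e^(4t); -3/(s - 4)^2 ↔ -3t·e^(4t).

-3*t*exp(4*t) - exp(4*t)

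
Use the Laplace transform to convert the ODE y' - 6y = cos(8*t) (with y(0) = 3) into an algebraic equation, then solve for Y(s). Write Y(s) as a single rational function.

Take the Laplace transform of both sides.
The derivative rules (L{y'} = sY - y(0) = sY - 3) turn the left side into (s - 6)Y - (3).
The right side is L{cos(8*t)} = s/(s^2 + 64).
So (s - 6)Y = s/(s^2 + 64) + (3).
Isolate Y and clear denominators.

Y(s) = (3*s^2 + s + 192)/(s^3 - 6*s^2 + 64*s - 384)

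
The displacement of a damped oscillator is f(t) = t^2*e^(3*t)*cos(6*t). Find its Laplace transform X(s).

L{cos(6t)} = s/(s^2 + 36).
Multiplying by e^(3t) shifts s → s - 3, so L{e^(3*t)*cos(6*t)} = (s - 3)/((s - 3)^2 + 36).
Then apply L{t^2·g(t)} = (-1)^2 d^2/ds^2[G(s)] with G(s) = (s - 3)/((s - 3)^2 + 36):
differentiating 2 times and applying the sign gives 2*(s - 3)*(s^2 - 6*s - 99)/(s^2 - 6*s + 45)^3.

X(s) = 2*(s - 3)*(s^2 - 6*s - 99)/(s^2 - 6*s + 45)^3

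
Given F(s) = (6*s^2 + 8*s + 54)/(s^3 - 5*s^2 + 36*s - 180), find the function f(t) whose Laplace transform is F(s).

Factor the denominator: s^3 - 5*s^2 + 36*s - 180 = (s - 5)*(s^2 + 36).
Partial fraction decomposition gives [4/(s - 5)] + [2*s/(s^2 + 36)] + [18/(s^2 + 36)].
Invert each term: 4/(s - 5) ↔ 4e^(5t); 2·s/(s^2 + 36) ↔ 2cos(6t); 3·6/(s^2 + 36) ↔ 3sin(6t).

f(t) = 4*exp(5*t) + 3*sin(6*t) + 2*cos(6*t)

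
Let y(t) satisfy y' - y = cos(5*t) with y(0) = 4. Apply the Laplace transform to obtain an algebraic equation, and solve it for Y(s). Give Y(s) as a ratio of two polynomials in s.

Y(s) = (4*s^2 + s + 100)/(s^3 - s^2 + 25*s - 25)

Transform both sides with L{·}.
The derivative rules (L{y'} = sY - y(0) = sY - 4) turn the left side into (s - 1)Y - (4).
The right side is L{cos(5*t)} = s/(s^2 + 25).
So (s - 1)Y = s/(s^2 + 25) + (4).
Divide through and combine into a single rational function.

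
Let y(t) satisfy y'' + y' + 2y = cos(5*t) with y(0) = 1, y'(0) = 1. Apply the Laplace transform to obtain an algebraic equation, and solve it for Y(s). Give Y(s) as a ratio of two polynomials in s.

Y(s) = (s^3 + 2*s^2 + 26*s + 50)/(s^4 + s^3 + 27*s^2 + 25*s + 50)

Transform both sides with L{·}.
Using L{y''} = s^2 Y - s·y(0) - y'(0) and L{y'} = sY - y(0), with y(0) = 1, y'(0) = 1, the left side becomes (s^2 + s + 2)Y - (s + 2).
The right side is L{cos(5*t)} = s/(s^2 + 25).
So (s^2 + s + 2)Y = s/(s^2 + 25) + (s + 2).
Solve for Y(s) and write it as one ratio of polynomials.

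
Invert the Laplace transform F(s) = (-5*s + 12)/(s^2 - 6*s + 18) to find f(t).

Complete the square in the denominator: s^2 - 6*s + 18 = (s - 3)^2 + 3^2.
Split the numerator to match: -5*s + 12 = -5·(s - 3) - 1·3.
Invert each term: -5·(s - 3)/((s - 3)^2 + 9) ↔ -5e^(3t)cos(3t); -1·3/((s - 3)^2 + 9) ↔ -e^(3t)sin(3t).

f(t) = -exp(3*t)*sin(3*t) - 5*exp(3*t)*cos(3*t)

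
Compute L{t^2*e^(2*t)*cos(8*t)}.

L{cos(8t)} = s/(s^2 + 64).
Multiplying by e^(2t) shifts s → s - 2, so L{e^(2*t)*cos(8*t)} = (s - 2)/((s - 2)^2 + 64).
Then apply L{t^2·g(t)} = (-1)^2 d^2/ds^2[G(s)] with G(s) = (s - 2)/((s - 2)^2 + 64):
differentiating 2 times and applying the sign gives 2*(s - 2)*(s^2 - 4*s - 188)/(s^2 - 4*s + 68)^3.

2*(s - 2)*(s^2 - 4*s - 188)/(s^2 - 4*s + 68)^3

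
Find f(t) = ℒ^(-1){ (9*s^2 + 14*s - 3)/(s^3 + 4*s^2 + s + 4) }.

f(t) = -2*sin(t) + 4*cos(t) + 5*exp(-4*t)

Factor the denominator: s^3 + 4*s^2 + s + 4 = (s + 4)*(s^2 + 1).
Partial fraction decomposition gives [5/(s + 4)] + [4*s/(s^2 + 1)] + [-2/(s^2 + 1)].
Invert each term: 5/(s + 4) ↔ 5e^(-4t); 4·s/(s^2 + 1) ↔ 4cos(t); -2·1/(s^2 + 1) ↔ -2sin(t).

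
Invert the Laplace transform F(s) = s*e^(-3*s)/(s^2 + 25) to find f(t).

f(t) = Heaviside(t - 3)*(cos(5*t - 15))

The factor e^(-3s) signals a time shift by c = 3 (second shifting theorem).
L{cos(5t)} = s/(s^2 + 25), so L^-1{s/(s^2 + 25)} = cos(5*t).
Hence the inverse is u(t - 3) times that function evaluated at t - 3.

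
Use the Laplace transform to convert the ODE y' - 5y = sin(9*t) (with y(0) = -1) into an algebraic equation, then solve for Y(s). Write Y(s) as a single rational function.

Y(s) = (-s^2 - 72)/(s^3 - 5*s^2 + 81*s - 405)

Laplace-transform each side.
Using L{y'} = sY - y(0) = sY - (-1), the left side becomes (s - 5)Y - (-1).
The right side is L{sin(9*t)} = 9/(s^2 + 81).
So (s - 5)Y = 9/(s^2 + 81) + (-1).
Isolate Y and clear denominators.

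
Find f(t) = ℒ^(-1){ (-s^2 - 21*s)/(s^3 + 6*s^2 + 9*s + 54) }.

f(t) = -sin(3*t) - 3*cos(3*t) + 2*exp(-6*t)

Factor the denominator: s^3 + 6*s^2 + 9*s + 54 = (s + 6)*(s^2 + 9).
Partial fraction decomposition gives [2/(s + 6)] + [-3*s/(s^2 + 9)] + [-3/(s^2 + 9)].
Invert each term: 2/(s + 6) ↔ 2e^(-6t); -3·s/(s^2 + 9) ↔ -3cos(3t); -1·3/(s^2 + 9) ↔ -sin(3t).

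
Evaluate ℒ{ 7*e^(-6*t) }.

L{7} = 7/s.
By the first shifting theorem, multiplying by e^(-6t) replaces s with s + 6.

7/(s + 6)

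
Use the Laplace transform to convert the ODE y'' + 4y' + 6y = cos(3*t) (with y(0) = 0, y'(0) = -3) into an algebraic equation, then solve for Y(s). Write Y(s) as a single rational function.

Transform both sides with L{·}.
Using L{y''} = s^2 Y - s·y(0) - y'(0) and L{y'} = sY - y(0), with y(0) = 0, y'(0) = -3, the left side becomes (s^2 + 4*s + 6)Y - (-3).
The right side is L{cos(3*t)} = s/(s^2 + 9).
So (s^2 + 4*s + 6)Y = s/(s^2 + 9) + (-3).
Isolate Y and clear denominators.

Y(s) = (-3*s^2 + s - 27)/(s^4 + 4*s^3 + 15*s^2 + 36*s + 54)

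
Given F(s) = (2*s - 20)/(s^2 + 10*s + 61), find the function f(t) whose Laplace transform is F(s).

Complete the square in the denominator: s^2 + 10*s + 61 = (s + 5)^2 + 6^2.
Split the numerator to match: 2*s - 20 = 2·(s + 5) - 5·6.
Invert each term: 2·(s + 5)/((s + 5)^2 + 36) ↔ 2e^(-5t)cos(6t); -5·6/((s + 5)^2 + 36) ↔ -5e^(-5t)sin(6t).

f(t) = -5*exp(-5*t)*sin(6*t) + 2*exp(-5*t)*cos(6*t)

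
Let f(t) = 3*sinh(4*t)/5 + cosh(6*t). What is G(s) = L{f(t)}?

G(s) = s/(s^2 - 36) + 12/(5*(s^2 - 16))

By linearity of the Laplace transform, transform each term separately.
(3/5)·[L{sinh(4t)} = 4/(s^2 - 16)]; L{cosh(6t)} = s/(s^2 - 36).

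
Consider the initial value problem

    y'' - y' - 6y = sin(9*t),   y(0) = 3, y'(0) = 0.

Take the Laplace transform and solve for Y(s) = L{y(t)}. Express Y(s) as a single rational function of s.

Transform both sides with L{·}.
The derivative rules (L{y''} = s^2 Y - s·y(0) - y'(0) and L{y'} = sY - y(0), with y(0) = 3, y'(0) = 0) turn the left side into (s^2 - s - 6)Y - (3*s - 3).
The right side is L{sin(9*t)} = 9/(s^2 + 81).
So (s^2 - s - 6)Y = 9/(s^2 + 81) + (3*s - 3).
Solve for Y(s) and write it as one ratio of polynomials.

Y(s) = (3*s^3 - 3*s^2 + 243*s - 234)/(s^4 - s^3 + 75*s^2 - 81*s - 486)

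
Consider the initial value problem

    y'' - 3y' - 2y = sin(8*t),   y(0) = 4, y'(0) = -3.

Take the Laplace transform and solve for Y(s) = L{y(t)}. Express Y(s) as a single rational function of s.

Take the Laplace transform of both sides.
With L{y''} = s^2 Y - s·y(0) - y'(0) and L{y'} = sY - y(0), with y(0) = 4, y'(0) = -3: the LHS transforms to (s^2 - 3*s - 2)Y - (4*s - 15).
The right side is L{sin(8*t)} = 8/(s^2 + 64).
So (s^2 - 3*s - 2)Y = 8/(s^2 + 64) + (4*s - 15).
Isolate Y and clear denominators.

Y(s) = (4*s^3 - 15*s^2 + 256*s - 952)/(s^4 - 3*s^3 + 62*s^2 - 192*s - 128)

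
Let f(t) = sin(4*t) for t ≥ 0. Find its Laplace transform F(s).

L{sin(4t)} = 4/(s^2 + 16).

F(s) = 4/(s^2 + 16)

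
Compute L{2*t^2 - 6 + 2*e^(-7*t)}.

2/(s + 7) - 6/s + 4/s^3

By linearity of the Laplace transform, transform each term separately.
(2)·[L{t^2} = 2!/s^3 = 2/s^3]; (2)·[L{e^(-7t)} = 1/(s + 7)]; L{-6} = -6/s.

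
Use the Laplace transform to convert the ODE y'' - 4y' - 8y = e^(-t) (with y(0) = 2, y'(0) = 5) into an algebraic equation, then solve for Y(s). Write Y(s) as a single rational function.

Take the Laplace transform of both sides.
With L{y''} = s^2 Y - s·y(0) - y'(0) and L{y'} = sY - y(0), with y(0) = 2, y'(0) = 5: the LHS transforms to (s^2 - 4*s - 8)Y - (2*s - 3).
The right side is L{e^(-t)} = 1/(s + 1).
So (s^2 - 4*s - 8)Y = 1/(s + 1) + (2*s - 3).
Divide through and combine into a single rational function.

Y(s) = (2*s^2 - s - 2)/(s^3 - 3*s^2 - 12*s - 8)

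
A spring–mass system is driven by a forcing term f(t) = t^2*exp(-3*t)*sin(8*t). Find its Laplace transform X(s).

L{sin(8t)} = 8/(s^2 + 64).
Multiplying by e^(-3t) shifts s → s + 3, so L{exp(-3*t)*sin(8*t)} = 8/((s + 3)^2 + 64).
Then apply L{t^2·g(t)} = (-1)^2 d^2/ds^2[G(s)] with G(s) = 8/((s + 3)^2 + 64):
differentiating 2 times and applying the sign gives 16*(3*s^2 + 18*s - 37)/(s^2 + 6*s + 73)^3.

X(s) = 16*(3*s^2 + 18*s - 37)/(s^2 + 6*s + 73)^3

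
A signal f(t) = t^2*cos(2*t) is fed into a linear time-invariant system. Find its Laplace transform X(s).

X(s) = 2*s*(s^2 - 12)/(s^2 + 4)^3

L{cos(2t)} = s/(s^2 + 4).
Then apply L{t^2·g(t)} = (-1)^2 d^2/ds^2[G(s)] with G(s) = s/(s^2 + 4):
differentiating 2 times and applying the sign gives 2*s*(s^2 - 12)/(s^2 + 4)^3.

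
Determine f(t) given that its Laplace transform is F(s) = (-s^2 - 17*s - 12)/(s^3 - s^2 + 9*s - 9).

f(t) = -3*exp(t) - 5*sin(3*t) + 2*cos(3*t)

Factor the denominator: s^3 - s^2 + 9*s - 9 = (s - 1)*(s^2 + 9).
Partial fraction decomposition gives [-3/(s - 1)] + [2*s/(s^2 + 9)] + [-15/(s^2 + 9)].
Invert each term: -3/(s - 1) ↔ -3e^(t); 2·s/(s^2 + 9) ↔ 2cos(3t); -5·3/(s^2 + 9) ↔ -5sin(3t).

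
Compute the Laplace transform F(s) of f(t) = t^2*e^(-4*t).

F(s) = 2/(s + 4)^3

L{e^(-4t)} = 1/(s + 4).
Then apply L{t^2·g(t)} = (-1)^2 d^2/ds^2[G(s)] with G(s) = 1/(s + 4):
differentiating 2 times and applying the sign gives 2/(s + 4)^3.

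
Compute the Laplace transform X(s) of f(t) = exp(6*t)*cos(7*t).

X(s) = (s - 6)/((s - 6)^2 + 49)

L{cos(7t)} = s/(s^2 + 49).
By the first shifting theorem, multiplying by e^(6t) replaces s with s - 6.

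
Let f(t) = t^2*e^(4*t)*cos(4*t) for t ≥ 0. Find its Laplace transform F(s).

L{cos(4t)} = s/(s^2 + 16).
Multiplying by e^(4t) shifts s → s - 4, so L{e^(4*t)*cos(4*t)} = (s - 4)/((s - 4)^2 + 16).
Then apply L{t^2·g(t)} = (-1)^2 d^2/ds^2[G(s)] with G(s) = (s - 4)/((s - 4)^2 + 16):
differentiating 2 times and applying the sign gives 2*(s - 4)*(s^2 - 8*s - 32)/(s^2 - 8*s + 32)^3.

F(s) = 2*(s - 4)*(s^2 - 8*s - 32)/(s^2 - 8*s + 32)^3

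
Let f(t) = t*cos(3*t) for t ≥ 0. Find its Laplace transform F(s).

L{cos(3t)} = s/(s^2 + 9).
Then apply L{t·g(t)} = -d/ds[G(s)] with G(s) = s/(s^2 + 9):
differentiating 1 time and applying the sign gives (s - 3)*(s + 3)/(s^2 + 9)^2.

F(s) = (s - 3)*(s + 3)/(s^2 + 9)^2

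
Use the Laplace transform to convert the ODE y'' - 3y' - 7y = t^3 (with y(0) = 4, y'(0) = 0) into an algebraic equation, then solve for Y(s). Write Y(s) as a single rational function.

Laplace-transform each side.
Using L{y''} = s^2 Y - s·y(0) - y'(0) and L{y'} = sY - y(0), with y(0) = 4, y'(0) = 0, the left side becomes (s^2 - 3*s - 7)Y - (4*s - 12).
The right side is L{t^3} = 6/s^4.
So (s^2 - 3*s - 7)Y = 6/s^4 + (4*s - 12).
Divide through and combine into a single rational function.

Y(s) = (4*s^5 - 12*s^4 + 6)/(s^6 - 3*s^5 - 7*s^4)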